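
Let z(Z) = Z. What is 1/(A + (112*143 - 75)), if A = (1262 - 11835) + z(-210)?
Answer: 1/5158 ≈ 0.00019387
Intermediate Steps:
A = -10783 (A = (1262 - 11835) - 210 = -10573 - 210 = -10783)
1/(A + (112*143 - 75)) = 1/(-10783 + (112*143 - 75)) = 1/(-10783 + (16016 - 75)) = 1/(-10783 + 15941) = 1/5158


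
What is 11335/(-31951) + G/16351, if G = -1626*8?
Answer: -600957193/522430801 ≈ -1.1503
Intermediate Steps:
G = -13008
11335/(-31951) + G/16351 = 11335/(-31951) - 13008/16351 = 11335*(-1/31951) - 13008*1/16351 = -11335/31951 - 13008/16351 = -600957193/522430801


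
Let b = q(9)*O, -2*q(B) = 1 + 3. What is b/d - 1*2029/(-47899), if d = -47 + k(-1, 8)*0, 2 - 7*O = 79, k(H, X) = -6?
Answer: -958415/2251253 ≈ -0.42572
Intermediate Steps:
O = -11 (O = 2/7 - ⅐*79 = 2/7 - 79/7 = -11)
q(B) = -2 (q(B) = -(1 + 3)/2 = -½*4 = -2)
d = -47 (d = -47 - 6*0 = -47 + 0 = -47)
b = 22 (b = -2*(-11) = 22)
b/d - 1*2029/(-47899) = 22/(-47) - 1*2029/(-47899) = 22*(-1/47) - 2029*(-1/47899) = -22/47 + 2029/47899 = -958415/2251253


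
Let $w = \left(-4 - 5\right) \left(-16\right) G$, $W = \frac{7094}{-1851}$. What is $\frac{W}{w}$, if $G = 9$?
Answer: $- \frac{3547}{1199448} \approx -0.0029572$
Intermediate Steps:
$W = - \frac{7094}{1851}$ ($W = 7094 \left(- \frac{1}{1851}\right) = - \frac{7094}{1851} \approx -3.8325$)
$w = 1296$ ($w = \left(-4 - 5\right) \left(-16\right) 9 = \left(-9\right) \left(-16\right) 9 = 144 \cdot 9 = 1296$)
$\frac{W}{w} = - \frac{7094}{1851 \cdot 1296} = \left(- \frac{7094}{1851}\right) \frac{1}{1296} = - \frac{3547}{1199448}$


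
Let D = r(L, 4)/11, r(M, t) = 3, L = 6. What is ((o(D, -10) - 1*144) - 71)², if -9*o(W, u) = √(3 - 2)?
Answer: 3748096/81 ≈ 46273.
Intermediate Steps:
D = 3/11 ≈ 0.27273
o(W, u) = -⅑ (o(W, u) = -√(3 - 2)/9 = -√1/9 = -⅑*1 = -⅑)
((o(D, -10) - 1*144) - 71)² = ((-⅑ - 1*144) - 71)² = ((-⅑ - 144) - 71)² = (-1297/9 - 71)² = (-1936/9)² = 3748096/81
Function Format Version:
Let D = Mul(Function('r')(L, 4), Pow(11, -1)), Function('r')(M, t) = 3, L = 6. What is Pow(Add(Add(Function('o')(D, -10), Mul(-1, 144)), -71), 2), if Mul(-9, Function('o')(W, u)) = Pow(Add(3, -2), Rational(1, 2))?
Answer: Rational(3748096, 81) ≈ 46273.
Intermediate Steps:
D = Rational(3, 11) (D = Mul(3, Pow(11, -1)) = Mul(3, Rational(1, 11)) = Rational(3, 11) ≈ 0.27273)
Function('o')(W, u) = Rational(-1, 9) (Function('o')(W, u) = Mul(Rational(-1, 9), Pow(Add(3, -2), Rational(1, 2))) = Mul(Rational(-1, 9), Pow(1, Rational(1, 2))) = Mul(Rational(-1, 9), 1) = Rational(-1, 9))
Pow(Add(Add(Function('o')(D, -10), Mul(-1, 144)), -71), 2) = Pow(Add(Add(Rational(-1, 9), Mul(-1, 144)), -71), 2) = Pow(Add(Add(Rational(-1, 9), -144), -71), 2) = Pow(Add(Rational(-1297, 9), -71), 2) = Pow(Rational(-1936, 9), 2) = Rational(3748096, 81)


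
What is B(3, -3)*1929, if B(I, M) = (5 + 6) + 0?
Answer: 21219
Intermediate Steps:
B(I, M) = 11 (B(I, M) = 11 + 0 = 11)
B(3, -3)*1929 = 11*1929 = 21219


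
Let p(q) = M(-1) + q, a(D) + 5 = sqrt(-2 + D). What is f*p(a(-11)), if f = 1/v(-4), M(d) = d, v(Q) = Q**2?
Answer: -3/8 + I*sqrt(13)/16 ≈ -0.375 + 0.22535*I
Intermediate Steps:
a(D) = -5 + sqrt(-2 + D)
f = 1/16 (f = 1/((-4)**2) = 1/16 ≈ 0.062500)
p(q) = -1 + q
f*p(a(-11)) = (-1 + (-5 + sqrt(-2 - 11)))/16 = (-1 + (-5 + sqrt(-13)))/16 = (-1 + (-5 + I*sqrt(13)))/16 = (-6 + I*sqrt(13))/16 = -3/8 + I*sqrt(13)/16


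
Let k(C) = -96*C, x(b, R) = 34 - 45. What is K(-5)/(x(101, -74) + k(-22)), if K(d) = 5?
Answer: 5/2101 ≈ 0.0023798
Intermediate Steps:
x(b, R) = -11
K(-5)/(x(101, -74) + k(-22)) = 5/(-11 - 96*(-22)) = 5/(-11 + 2112) = 5/2101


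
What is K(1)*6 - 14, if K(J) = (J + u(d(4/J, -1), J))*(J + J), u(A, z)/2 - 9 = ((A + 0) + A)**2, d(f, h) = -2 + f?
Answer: 598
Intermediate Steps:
u(A, z) = 18 + 8*A**2 (u(A, z) = 18 + 2*((A + 0) + A)**2 = 18 + 2*(A + A)**2 = 18 + 2*(2*A)**2 = 18 + 2*(4*A**2) = 18 + 8*A**2)
K(J) = 2*J*(18 + J + 8*(-2 + 4/J)**2) (K(J) = (J + (18 + 8*(-2 + 4/J)**2))*(J + J) = (18 + J + 8*(-2 + 4/J)**2)*(2*J) = 2*J*(18 + J + 8*(-2 + 4/J)**2))
K(1)*6 - 14 = (2*(32*(-2 + 1)**2 + 1**2*(18 + 1))/1)*6 - 14 = (2*1*(32*(-1)**2 + 1*19))*6 - 14 = (2*1*(32*1 + 19))*6 - 14 = (2*1*(32 + 19))*6 - 14 = (2*1*51)*6 - 14 = 102*6 - 14 = 612 - 14 = 598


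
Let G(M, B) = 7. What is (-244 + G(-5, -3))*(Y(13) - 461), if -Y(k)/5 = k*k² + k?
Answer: 2728107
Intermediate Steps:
Y(k) = -5*k - 5*k³ (Y(k) = -5*(k*k² + k) = -5*(k³ + k) = -5*(k + k³) = -5*k - 5*k³)
(-244 + G(-5, -3))*(Y(13) - 461) = (-244 + 7)*(-5*13*(1 + 13²) - 461) = -237*(-5*13*(1 + 169) - 461) = -237*(-5*13*170 - 461) = -237*(-11050 - 461) = -237*(-11511) = 2728107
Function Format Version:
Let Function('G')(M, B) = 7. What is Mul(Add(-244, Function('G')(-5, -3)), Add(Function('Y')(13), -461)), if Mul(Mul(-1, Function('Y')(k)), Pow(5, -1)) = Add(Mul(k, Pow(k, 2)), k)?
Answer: 2728107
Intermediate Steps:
Function('Y')(k) = Add(Mul(-5, k), Mul(-5, Pow(k, 3))) (Function('Y')(k) = Mul(-5, Add(Mul(k, Pow(k, 2)), k)) = Mul(-5, Add(Pow(k, 3), k)) = Mul(-5, Add(k, Pow(k, 3))) = Add(Mul(-5, k), Mul(-5, Pow(k, 3))))
Mul(Add(-244, Function('G')(-5, -3)), Add(Function('Y')(13), -461)) = Mul(Add(-244, 7), Add(Mul(-5, 13, Add(1, Pow(13, 2))), -461)) = Mul(-237, Add(Mul(-5, 13, Add(1, 169)), -461)) = Mul(-237, Add(Mul(-5, 13, 170), -461)) = Mul(-237, Add(-11050, -461)) = Mul(-237, -11511) = 2728107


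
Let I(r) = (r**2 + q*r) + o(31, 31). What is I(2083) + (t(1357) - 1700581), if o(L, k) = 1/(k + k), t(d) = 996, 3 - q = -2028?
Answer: 425932375/62 ≈ 6.8699e+6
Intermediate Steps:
q = 2031 (q = 3 - 1*(-2028) = 3 + 2028 = 2031)
o(L, k) = 1/(2*k)
I(r) = 1/62 + r**2 + 2031*r (I(r) = (r**2 + 2031*r) + (1/2)/31 = (r**2 + 2031*r) + (1/2)*(1/31) = (r**2 + 2031*r) + 1/62 = 1/62 + r**2 + 2031*r)
I(2083) + (t(1357) - 1700581) = (1/62 + 2083**2 + 2031*2083) + (996 - 1700581) = (1/62 + 4338889 + 4230573) - 1699585 = 531306645/62 - 1699585 = 425932375/62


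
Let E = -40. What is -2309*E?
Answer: 92360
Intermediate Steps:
-2309*E = -2309*(-40) = 92360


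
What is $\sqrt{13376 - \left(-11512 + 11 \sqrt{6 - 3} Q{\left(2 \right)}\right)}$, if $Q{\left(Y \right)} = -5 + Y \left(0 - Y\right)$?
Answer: $\sqrt{24888 + 99 \sqrt{3}} \approx 158.3$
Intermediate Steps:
$Q{\left(Y \right)} = -5 - Y^{2}$ ($Q{\left(Y \right)} = -5 + Y \left(- Y\right) = -5 - Y^{2}$)
$\sqrt{13376 - \left(-11512 + 11 \sqrt{6 - 3} Q{\left(2 \right)}\right)} = \sqrt{13376 + \left(11512 - 11 \sqrt{6 - 3} \left(-5 - 2^{2}\right)\right)} = \sqrt{13376 + \left(11512 - 11 \sqrt{3} \left(-5 - 4\right)\right)} = \sqrt{13376 + \left(11512 - 11 \sqrt{3} \left(-9\right)\right)} = \sqrt{13376 + \left(11512 - 11 \left(- 9 \sqrt{3}\right)\right)} = \sqrt{13376 + \left(11512 + 99 \sqrt{3}\right)} = \sqrt{24888 + 99 \sqrt{3}}$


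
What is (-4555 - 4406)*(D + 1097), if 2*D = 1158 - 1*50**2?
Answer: -3817386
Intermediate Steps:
D = -671 (D = (1158 - 1*50**2)/2 = (1158 - 1*2500)/2 = (1158 - 2500)/2 = (1/2)*(-1342) = -671)
(-4555 - 4406)*(D + 1097) = (-4555 - 4406)*(-671 + 1097) = -8961*426 = -3817386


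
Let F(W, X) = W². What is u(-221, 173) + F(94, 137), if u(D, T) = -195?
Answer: 8641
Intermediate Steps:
u(-221, 173) + F(94, 137) = -195 + 94² = -195 + 8836 = 8641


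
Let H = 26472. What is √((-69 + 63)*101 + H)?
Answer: 3*√2874 ≈ 160.83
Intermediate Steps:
√((-69 + 63)*101 + H) = √((-69 + 63)*101 + 26472) = √(-6*101 + 26472) = √(-606 + 26472) = √25866 = 3*√2874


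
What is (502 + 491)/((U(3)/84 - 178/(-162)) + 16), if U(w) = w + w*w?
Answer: 563031/9776 ≈ 57.593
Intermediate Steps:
U(w) = w + w²
(502 + 491)/((U(3)/84 - 178/(-162)) + 16) = (502 + 491)/(((3*(1 + 3))/84 - 178/(-162)) + 16) = 993/(((3*4)*(1/84) - 178*(-1/162)) + 16) = 993/((12*(1/84) + 89/81) + 16) = 993/((⅐ + 89/81) + 16) = 993/(704/567 + 16) = 993/(9776/567) = 993*(567/9776) = 563031/9776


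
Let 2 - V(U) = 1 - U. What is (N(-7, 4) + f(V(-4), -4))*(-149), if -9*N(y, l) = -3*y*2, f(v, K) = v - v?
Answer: 2086/3 ≈ 695.33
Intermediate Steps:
V(U) = 1 + U (V(U) = 2 - (1 - U) = 2 + (-1 + U) = 1 + U)
f(v, K) = 0
N(y, l) = 2*y/3 (N(y, l) = -(-3*y)*2/9 = -(-2)*y/3 = 2*y/3)
(N(-7, 4) + f(V(-4), -4))*(-149) = ((⅔)*(-7) + 0)*(-149) = (-14/3 + 0)*(-149) = -14/3*(-149) = 2086/3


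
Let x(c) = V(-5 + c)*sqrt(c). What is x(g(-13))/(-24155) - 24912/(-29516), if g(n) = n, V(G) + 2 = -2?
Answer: 6228/7379 + 4*I*sqrt(13)/24155 ≈ 0.84402 + 0.00059707*I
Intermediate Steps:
V(G) = -4 (V(G) = -2 - 2 = -4)
x(c) = -4*sqrt(c)
x(g(-13))/(-24155) - 24912/(-29516) = -4*I*sqrt(13)/(-24155) - 24912/(-29516) = -4*I*sqrt(13)*(-1/24155) - 24912*(-1/29516) = -4*I*sqrt(13)*(-1/24155) + 6228/7379 = 4*I*sqrt(13)/24155 + 6228/7379 = 6228/7379 + 4*I*sqrt(13)/24155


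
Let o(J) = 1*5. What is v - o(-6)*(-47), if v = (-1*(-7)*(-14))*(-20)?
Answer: 2195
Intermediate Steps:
o(J) = 5
v = 1960 (v = (7*(-14))*(-20) = -98*(-20) = 1960)
v - o(-6)*(-47) = 1960 - 5*(-47) = 1960 - 1*(-235) = 1960 + 235 = 2195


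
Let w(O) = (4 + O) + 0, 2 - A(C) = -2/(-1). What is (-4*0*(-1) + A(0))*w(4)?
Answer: 0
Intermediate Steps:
A(C) = 0 (A(C) = 2 - (-2)/(-1) = 2 - (-2)*(-1) = 2 - 1*2 = 2 - 2 = 0)
w(O) = 4 + O
(-4*0*(-1) + A(0))*w(4) = (-4*0*(-1) + 0)*(4 + 4) = (0*(-1) + 0)*8 = (0 + 0)*8 = 0*8 = 0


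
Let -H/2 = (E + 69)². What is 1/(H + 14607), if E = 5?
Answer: 1/3655 ≈ 0.00027360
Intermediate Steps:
H = -10952 (H = -2*(5 + 69)² = -2*74² = -2*5476 = -10952)
1/(H + 14607) = 1/(-10952 + 14607) = 1/3655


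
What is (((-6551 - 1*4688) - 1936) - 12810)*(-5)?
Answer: 129925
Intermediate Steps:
(((-6551 - 1*4688) - 1936) - 12810)*(-5) = (((-6551 - 4688) - 1936) - 12810)*(-5) = ((-11239 - 1936) - 12810)*(-5) = (-13175 - 12810)*(-5) = -25985*(-5) = 129925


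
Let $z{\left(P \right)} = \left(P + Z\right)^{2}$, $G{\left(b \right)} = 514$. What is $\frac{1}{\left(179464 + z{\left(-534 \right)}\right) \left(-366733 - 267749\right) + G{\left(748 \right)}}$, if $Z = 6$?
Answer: $- \frac{1}{290750107022} \approx -3.4394 \cdot 10^{-12}$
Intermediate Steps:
$z{\left(P \right)} = \left(6 + P\right)^{2}$ ($z{\left(P \right)} = \left(P + 6\right)^{2} = \left(6 + P\right)^{2}$)
$\frac{1}{\left(179464 + z{\left(-534 \right)}\right) \left(-366733 - 267749\right) + G{\left(748 \right)}} = \frac{1}{\left(179464 + \left(6 - 534\right)^{2}\right) \left(-366733 - 267749\right) + 514} = \frac{1}{\left(179464 + \left(-528\right)^{2}\right) \left(-634482\right) + 514} = \frac{1}{\left(179464 + 278784\right) \left(-634482\right) + 514} = \frac{1}{458248 \left(-634482\right) + 514} = \frac{1}{-290750107536 + 514} = \frac{1}{-290750107022} = - \frac{1}{290750107022}$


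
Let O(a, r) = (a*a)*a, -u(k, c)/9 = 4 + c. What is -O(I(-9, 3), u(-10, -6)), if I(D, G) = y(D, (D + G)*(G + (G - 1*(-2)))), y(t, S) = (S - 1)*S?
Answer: -13011038208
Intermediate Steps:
u(k, c) = -36 - 9*c (u(k, c) = -9*(4 + c) = -36 - 9*c)
y(t, S) = S*(-1 + S) (y(t, S) = (-1 + S)*S = S*(-1 + S))
I(D, G) = (-1 + (2 + 2*G)*(D + G))*(2 + 2*G)*(D + G) (I(D, G) = ((D + G)*(G + (G - 1*(-2))))*(-1 + (D + G)*(G + (G - 1*(-2)))) = ((D + G)*(G + (G + 2)))*(-1 + (D + G)*(G + (G + 2))) = ((D + G)*(G + (2 + G)))*(-1 + (D + G)*(G + (2 + G))) = ((D + G)*(2 + 2*G))*(-1 + (D + G)*(2 + 2*G)) = ((2 + 2*G)*(D + G))*(-1 + (2 + 2*G)*(D + G)) = (-1 + (2 + 2*G)*(D + G))*(2 + 2*G)*(D + G))
O(a, r) = a**3 (O(a, r) = a**2*a = a**3)
-O(I(-9, 3), u(-10, -6)) = -(2*(-9 + 3 + 3**2 - 9*3)*(-1 + 2*(-9) + 2*3 + 2*3**2 + 2*(-9)*3))**3 = -(2*(-9 + 3 + 9 - 27)*(-1 - 18 + 6 + 2*9 - 54))**3 = -(2*(-24)*(-1 - 18 + 6 + 18 - 54))**3 = -(2*(-24)*(-49))**3 = -1*2352**3 = -1*13011038208 = -13011038208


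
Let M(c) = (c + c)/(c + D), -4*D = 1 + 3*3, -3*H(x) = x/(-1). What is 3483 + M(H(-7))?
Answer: 101035/29 ≈ 3484.0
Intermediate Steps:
H(x) = x/3 (H(x) = -x/(3*(-1)) = -x*(-1)/3 = -(-1)*x/3 = x/3)
D = -5/2 (D = -(1 + 3*3)/4 = -(1 + 9)/4 = -¼*10 = -5/2 ≈ -2.5000)
M(c) = 2*c/(-5/2 + c) (M(c) = (c + c)/(c - 5/2) = (2*c)/(-5/2 + c) = 2*c/(-5/2 + c))
3483 + M(H(-7)) = 3483 + 4*((⅓)*(-7))/(-5 + 2*((⅓)*(-7))) = 3483 + 4*(-7/3)/(-5 + 2*(-7/3)) = 3483 + 4*(-7/3)/(-5 - 14/3) = 3483 + 4*(-7/3)/(-29/3) = 3483 + 4*(-7/3)*(-3/29) = 3483 + 28/29 = 101035/29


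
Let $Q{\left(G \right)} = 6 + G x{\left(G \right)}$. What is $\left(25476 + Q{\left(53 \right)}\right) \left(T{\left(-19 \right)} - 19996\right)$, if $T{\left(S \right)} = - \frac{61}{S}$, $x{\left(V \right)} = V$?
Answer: $-565616007$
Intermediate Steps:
$Q{\left(G \right)} = 6 + G^{2}$ ($Q{\left(G \right)} = 6 + G G = 6 + G^{2}$)
$\left(25476 + Q{\left(53 \right)}\right) \left(T{\left(-19 \right)} - 19996\right) = \left(25476 + \left(6 + 53^{2}\right)\right) \left(- \frac{61}{-19} - 19996\right) = \left(25476 + \left(6 + 2809\right)\right) \left(\left(-61\right) \left(- \frac{1}{19}\right) - 19996\right) = \left(25476 + 2815\right) \left(\frac{61}{19} - 19996\right) = 28291 \left(- \frac{379863}{19}\right) = -565616007$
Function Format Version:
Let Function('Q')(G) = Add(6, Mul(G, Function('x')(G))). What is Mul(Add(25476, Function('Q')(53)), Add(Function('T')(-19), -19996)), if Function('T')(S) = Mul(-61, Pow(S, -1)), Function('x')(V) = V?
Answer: -565616007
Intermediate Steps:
Function('Q')(G) = Add(6, Pow(G, 2)) (Function('Q')(G) = Add(6, Mul(G, G)) = Add(6, Pow(G, 2)))
Mul(Add(25476, Function('Q')(53)), Add(Function('T')(-19), -19996)) = Mul(Add(25476, Add(6, Pow(53, 2))), Add(Mul(-61, Pow(-19, -1)), -19996)) = Mul(Add(25476, Add(6, 2809)), Add(Mul(-61, Rational(-1, 19)), -19996)) = Mul(Add(25476, 2815), Add(Rational(61, 19), -19996)) = Mul(28291, Rational(-379863, 19)) = -565616007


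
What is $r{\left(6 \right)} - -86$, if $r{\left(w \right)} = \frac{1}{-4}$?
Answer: $\frac{343}{4} \approx 85.75$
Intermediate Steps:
$r{\left(w \right)} = - \frac{1}{4}$
$r{\left(6 \right)} - -86 = - \frac{1}{4} - -86 = - \frac{1}{4} + 86 = \frac{343}{4}$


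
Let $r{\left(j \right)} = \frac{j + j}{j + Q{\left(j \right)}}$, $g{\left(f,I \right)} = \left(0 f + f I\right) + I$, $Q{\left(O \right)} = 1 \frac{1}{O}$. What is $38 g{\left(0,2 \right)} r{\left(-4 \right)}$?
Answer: $\frac{2432}{17} \approx 143.06$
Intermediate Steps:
$Q{\left(O \right)} = \frac{1}{O}$
$g{\left(f,I \right)} = I + I f$ ($g{\left(f,I \right)} = \left(0 + I f\right) + I = I f + I = I + I f$)
$r{\left(j \right)} = \frac{2 j}{j + \frac{1}{j}}$ ($r{\left(j \right)} = \frac{j + j}{j + \frac{1}{j}} = \frac{2 j}{j + \frac{1}{j}}$)
$38 g{\left(0,2 \right)} r{\left(-4 \right)} = 38 \cdot 2 \left(1 + 0\right) \frac{2 \left(-4\right)^{2}}{1 + \left(-4\right)^{2}} = 38 \cdot 2 \cdot 1 \cdot 2 \cdot 16 \frac{1}{1 + 16} = 38 \cdot 2 \cdot 2 \cdot 16 \cdot \frac{1}{17} = 76 \cdot 2 \cdot 16 \cdot \frac{1}{17} = 76 \cdot \frac{32}{17} = \frac{2432}{17}$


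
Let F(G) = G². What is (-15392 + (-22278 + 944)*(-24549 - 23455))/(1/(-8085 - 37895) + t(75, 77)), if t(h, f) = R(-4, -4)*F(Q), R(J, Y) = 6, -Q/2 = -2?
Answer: 47088207385120/4414079 ≈ 1.0668e+7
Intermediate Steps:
Q = 4 (Q = -2*(-2) = 4)
t(h, f) = 96 (t(h, f) = 6*4² = 6*16 = 96)
(-15392 + (-22278 + 944)*(-24549 - 23455))/(1/(-8085 - 37895) + t(75, 77)) = (-15392 + (-22278 + 944)*(-24549 - 23455))/(1/(-8085 - 37895) + 96) = (-15392 - 21334*(-48004))/(1/(-45980) + 96) = (-15392 + 1024117336)/(-1/45980 + 96) = 1024101944/(4414079/45980) = 1024101944*(45980/4414079) = 47088207385120/4414079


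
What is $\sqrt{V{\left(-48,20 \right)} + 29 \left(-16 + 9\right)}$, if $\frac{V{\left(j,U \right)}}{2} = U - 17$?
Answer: $i \sqrt{197} \approx 14.036 i$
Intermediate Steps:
$V{\left(j,U \right)} = -34 + 2 U$ ($V{\left(j,U \right)} = 2 \left(U - 17\right) = 2 \left(-17 + U\right) = -34 + 2 U$)
$\sqrt{V{\left(-48,20 \right)} + 29 \left(-16 + 9\right)} = \sqrt{\left(-34 + 2 \cdot 20\right) + 29 \left(-16 + 9\right)} = \sqrt{\left(-34 + 40\right) + 29 \left(-7\right)} = \sqrt{6 - 203} = \sqrt{-197} = i \sqrt{197}$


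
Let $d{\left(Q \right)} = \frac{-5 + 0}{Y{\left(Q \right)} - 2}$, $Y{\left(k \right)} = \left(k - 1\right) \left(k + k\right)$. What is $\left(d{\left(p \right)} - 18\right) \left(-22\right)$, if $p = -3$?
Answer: $401$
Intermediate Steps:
$Y{\left(k \right)} = 2 k \left(-1 + k\right)$ ($Y{\left(k \right)} = \left(k - 1\right) 2 k = \left(-1 + k\right) 2 k = 2 k \left(-1 + k\right)$)
$d{\left(Q \right)} = - \frac{5}{-2 + 2 Q \left(-1 + Q\right)}$ ($d{\left(Q \right)} = \frac{-5 + 0}{2 Q \left(-1 + Q\right) - 2} = - \frac{5}{-2 + 2 Q \left(-1 + Q\right)}$)
$\left(d{\left(p \right)} - 18\right) \left(-22\right) = \left(- \frac{5}{-2 + 2 \left(-3\right) \left(-1 - 3\right)} - 18\right) \left(-22\right) = \left(- \frac{5}{-2 + 2 \left(-3\right) \left(-4\right)} - 18\right) \left(-22\right) = \left(- \frac{5}{-2 + 24} - 18\right) \left(-22\right) = \left(- \frac{5}{22} - 18\right) \left(-22\right) = \left(- \frac{401}{22}\right) \left(-22\right) = 401$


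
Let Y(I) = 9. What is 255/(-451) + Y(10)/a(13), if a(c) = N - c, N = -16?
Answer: -11454/13079 ≈ -0.87576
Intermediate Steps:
a(c) = -16 - c
255/(-451) + Y(10)/a(13) = 255/(-451) + 9/(-16 - 1*13) = 255*(-1/451) + 9/(-16 - 13) = -255/451 + 9/(-29) = -255/451 + 9*(-1/29) = -255/451 - 9/29 = -11454/13079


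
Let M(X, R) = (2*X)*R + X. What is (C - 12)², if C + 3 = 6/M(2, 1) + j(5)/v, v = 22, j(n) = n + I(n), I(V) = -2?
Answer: 93025/484 ≈ 192.20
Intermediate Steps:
j(n) = -2 + n (j(n) = n - 2 = -2 + n)
M(X, R) = X + 2*R*X (M(X, R) = 2*R*X + X = X + 2*R*X)
C = -41/22 (C = -3 + (6/((2*(1 + 2*1))) + (-2 + 5)/22) = -3 + (6/((2*(1 + 2))) + 3*(1/22)) = -3 + (6/((2*3)) + 3/22) = -3 + (6/6 + 3/22) = -3 + (6*(⅙) + 3/22) = -3 + (1 + 3/22) = -3 + 25/22 = -41/22 ≈ -1.8636)
(C - 12)² = (-41/22 - 12)² = (-305/22)² = 93025/484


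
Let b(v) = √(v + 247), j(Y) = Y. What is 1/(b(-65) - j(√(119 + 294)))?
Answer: 1/(√182 - √413) ≈ -0.14638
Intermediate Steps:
b(v) = √(247 + v)
1/(b(-65) - j(√(119 + 294))) = 1/(√(247 - 65) - √(119 + 294)) = 1/(√182 - √413)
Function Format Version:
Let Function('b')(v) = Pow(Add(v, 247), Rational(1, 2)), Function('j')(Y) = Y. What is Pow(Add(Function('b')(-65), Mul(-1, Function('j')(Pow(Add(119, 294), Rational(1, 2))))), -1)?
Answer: Pow(Add(Pow(182, Rational(1, 2)), Mul(-1, Pow(413, Rational(1, 2)))), -1) ≈ -0.14638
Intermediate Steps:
Function('b')(v) = Pow(Add(247, v), Rational(1, 2))
Pow(Add(Function('b')(-65), Mul(-1, Function('j')(Pow(Add(119, 294), Rational(1, 2))))), -1) = Pow(Add(Pow(Add(247, -65), Rational(1, 2)), Mul(-1, Pow(Add(119, 294), Rational(1, 2)))), -1) = Pow(Add(Pow(182, Rational(1, 2)), Mul(-1, Pow(413, Rational(1, 2)))), -1)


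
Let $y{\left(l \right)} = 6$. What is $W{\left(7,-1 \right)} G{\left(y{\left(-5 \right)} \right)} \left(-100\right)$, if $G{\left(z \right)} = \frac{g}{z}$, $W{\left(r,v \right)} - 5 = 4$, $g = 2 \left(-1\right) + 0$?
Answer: $300$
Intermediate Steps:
$g = -2$ ($g = -2 + 0 = -2$)
$W{\left(r,v \right)} = 9$ ($W{\left(r,v \right)} = 5 + 4 = 9$)
$G{\left(z \right)} = - \frac{2}{z}$
$W{\left(7,-1 \right)} G{\left(y{\left(-5 \right)} \right)} \left(-100\right) = 9 \left(- \frac{2}{6}\right) \left(-100\right) = 9 \left(\left(-2\right) \frac{1}{6}\right) \left(-100\right) = 9 \left(- \frac{1}{3}\right) \left(-100\right) = \left(-3\right) \left(-100\right) = 300$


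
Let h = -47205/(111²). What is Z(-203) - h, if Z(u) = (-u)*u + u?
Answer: -56687783/1369 ≈ -41408.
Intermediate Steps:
Z(u) = u - u² (Z(u) = -u² + u = u - u²)
h = -5245/1369 (h = -47205/12321 = -47205*1/12321 = -5245/1369 ≈ -3.8313)
Z(-203) - h = -203*(1 - 1*(-203)) - 1*(-5245/1369) = -203*(1 + 203) + 5245/1369 = -203*204 + 5245/1369 = -41412 + 5245/1369 = -56687783/1369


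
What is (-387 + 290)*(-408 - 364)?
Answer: 74884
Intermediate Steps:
(-387 + 290)*(-408 - 364) = -97*(-772) = 74884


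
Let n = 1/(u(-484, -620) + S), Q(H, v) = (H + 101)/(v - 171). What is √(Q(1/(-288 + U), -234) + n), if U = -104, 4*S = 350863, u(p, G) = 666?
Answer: I*√5497679686027510/148481340 ≈ 0.49936*I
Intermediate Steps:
S = 350863/4 (S = (¼)*350863 = 350863/4 ≈ 87716.)
Q(H, v) = (101 + H)/(-171 + v)
n = 4/353527 (n = 1/(666 + 350863/4) = 1/(353527/4) = 4/353527 ≈ 1.1315e-5)
√(Q(1/(-288 + U), -234) + n) = √((101 + 1/(-288 - 104))/(-171 - 234) + 4/353527) = √((101 + 1/(-392))/(-405) + 4/353527) = √(-(101 - 1/392)/405 + 4/353527) = √(-1/405*39591/392 + 4/353527) = √(-4399/17640 + 4/353527) = √(-1555094713/6236216280) = I*√5497679686027510/148481340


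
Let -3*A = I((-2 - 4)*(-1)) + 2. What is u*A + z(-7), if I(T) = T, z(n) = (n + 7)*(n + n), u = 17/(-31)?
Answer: 136/93 ≈ 1.4624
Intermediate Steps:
u = -17/31 (u = 17*(-1/31) = -17/31 ≈ -0.54839)
z(n) = 2*n*(7 + n) (z(n) = (7 + n)*(2*n) = 2*n*(7 + n))
A = -8/3 (A = -((-2 - 4)*(-1) + 2)/3 = -(-6*(-1) + 2)/3 = -(6 + 2)/3 = -1/3*8 = -8/3 ≈ -2.6667)
u*A + z(-7) = -17/31*(-8/3) + 2*(-7)*(7 - 7) = 136/93 + 2*(-7)*0 = 136/93 + 0 = 136/93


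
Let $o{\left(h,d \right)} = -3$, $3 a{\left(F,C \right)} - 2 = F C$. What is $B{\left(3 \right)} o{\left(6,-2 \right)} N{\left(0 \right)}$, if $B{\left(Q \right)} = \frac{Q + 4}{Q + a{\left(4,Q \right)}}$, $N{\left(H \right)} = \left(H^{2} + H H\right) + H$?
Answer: $0$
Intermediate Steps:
$N{\left(H \right)} = H + 2 H^{2}$ ($N{\left(H \right)} = \left(H^{2} + H^{2}\right) + H = 2 H^{2} + H = H + 2 H^{2}$)
$a{\left(F,C \right)} = \frac{2}{3} + \frac{C F}{3}$ ($a{\left(F,C \right)} = \frac{2}{3} + \frac{F C}{3} = \frac{2}{3} + \frac{C F}{3}$)
$B{\left(Q \right)} = \frac{4 + Q}{\frac{2}{3} + \frac{7 Q}{3}}$ ($B{\left(Q \right)} = \frac{Q + 4}{Q + \left(\frac{2}{3} + \frac{1}{3} Q 4\right)} = \frac{4 + Q}{Q + \left(\frac{2}{3} + \frac{4 Q}{3}\right)} = \frac{4 + Q}{\frac{2}{3} + \frac{7 Q}{3}}$)
$B{\left(3 \right)} o{\left(6,-2 \right)} N{\left(0 \right)} = \frac{3 \left(4 + 3\right)}{2 + 7 \cdot 3} \left(-3\right) 0 \left(1 + 2 \cdot 0\right) = 3 \frac{1}{2 + 21} \cdot 7 \left(-3\right) 0 \left(1 + 0\right) = 3 \cdot \frac{1}{23} \cdot 7 \left(-3\right) 0 \cdot 1 = 3 \cdot \frac{1}{23} \cdot 7 \left(-3\right) 0 = \frac{21}{23} \left(-3\right) 0 = \left(- \frac{63}{23}\right) 0 = 0$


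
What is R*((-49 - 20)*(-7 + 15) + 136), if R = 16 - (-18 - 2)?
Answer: -14976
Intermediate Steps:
R = 36 (R = 16 - 1*(-20) = 16 + 20 = 36)
R*((-49 - 20)*(-7 + 15) + 136) = 36*((-49 - 20)*(-7 + 15) + 136) = 36*(-69*8 + 136) = 36*(-552 + 136) = 36*(-416) = -14976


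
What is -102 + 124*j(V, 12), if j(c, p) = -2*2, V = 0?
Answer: -598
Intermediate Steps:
j(c, p) = -4
-102 + 124*j(V, 12) = -102 + 124*(-4) = -102 - 496 = -598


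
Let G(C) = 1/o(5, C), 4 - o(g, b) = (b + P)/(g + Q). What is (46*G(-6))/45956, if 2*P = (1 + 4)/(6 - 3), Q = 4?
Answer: 621/2837783 ≈ 0.00021883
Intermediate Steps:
P = ⅚ (P = ((1 + 4)/(6 - 3))/2 = (5/3)/2 = (5*(⅓))/2 = (½)*(5/3) = ⅚ ≈ 0.83333)
o(g, b) = 4 - (⅚ + b)/(4 + g) (o(g, b) = 4 - (b + ⅚)/(g + 4) = 4 - (⅚ + b)/(4 + g))
G(C) = 1/(211/54 - C/9) (G(C) = 1/((91/6 - C + 4*5)/(4 + 5)) = 1/((91/6 - C + 20)/9) = 1/((211/6 - C)/9) = 1/(211/54 - C/9))
(46*G(-6))/45956 = (46*(-54/(-211 + 6*(-6))))/45956 = (46*(-54/(-211 - 36)))*(1/45956) = (46*(-54/(-247)))*(1/45956) = (46*(-54*(-1/247)))*(1/45956) = (46*(54/247))*(1/45956) = (2484/247)*(1/45956) = 621/2837783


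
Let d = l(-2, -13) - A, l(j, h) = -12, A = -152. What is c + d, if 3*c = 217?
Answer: 637/3 ≈ 212.33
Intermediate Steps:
c = 217/3 (c = (1/3)*217 = 217/3 ≈ 72.333)
d = 140 (d = -12 - 1*(-152) = -12 + 152 = 140)
c + d = 217/3 + 140 = 637/3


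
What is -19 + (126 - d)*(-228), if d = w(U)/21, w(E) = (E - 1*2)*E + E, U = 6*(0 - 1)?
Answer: -28291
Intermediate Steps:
U = -6 (U = 6*(-1) = -6)
w(E) = E + E*(-2 + E) (w(E) = (E - 2)*E + E = (-2 + E)*E + E = E*(-2 + E) + E = E + E*(-2 + E))
d = 2 (d = -6*(-1 - 6)/21 = -6*(-7)*(1/21) = 42*(1/21) = 2)
-19 + (126 - d)*(-228) = -19 + (126 - 1*2)*(-228) = -19 + (126 - 2)*(-228) = -19 + 124*(-228) = -19 - 28272 = -28291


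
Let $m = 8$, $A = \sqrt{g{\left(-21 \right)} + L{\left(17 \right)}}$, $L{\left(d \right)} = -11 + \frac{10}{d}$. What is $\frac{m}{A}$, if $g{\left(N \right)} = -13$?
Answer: $- \frac{4 i \sqrt{6766}}{199} \approx - 1.6534 i$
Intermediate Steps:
$A = \frac{i \sqrt{6766}}{17}$ ($A = \sqrt{-13 - \left(11 - \frac{10}{17}\right)} = \sqrt{-13 + \left(-11 + 10 \cdot \frac{1}{17}\right)} = \sqrt{-13 + \left(-11 + \frac{10}{17}\right)} = \sqrt{-13 - \frac{177}{17}} = \sqrt{- \frac{398}{17}} = \frac{i \sqrt{6766}}{17} \approx 4.8386 i$)
$\frac{m}{A} = \frac{8}{\frac{1}{17} i \sqrt{6766}} = 8 \left(- \frac{i \sqrt{6766}}{398}\right) = - \frac{4 i \sqrt{6766}}{199}$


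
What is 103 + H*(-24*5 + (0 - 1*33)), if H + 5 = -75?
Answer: 12343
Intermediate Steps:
H = -80 (H = -5 - 75 = -80)
103 + H*(-24*5 + (0 - 1*33)) = 103 - 80*(-24*5 + (0 - 1*33)) = 103 - 80*(-120 + (0 - 33)) = 103 - 80*(-120 - 33) = 103 - 80*(-153) = 103 + 12240 = 12343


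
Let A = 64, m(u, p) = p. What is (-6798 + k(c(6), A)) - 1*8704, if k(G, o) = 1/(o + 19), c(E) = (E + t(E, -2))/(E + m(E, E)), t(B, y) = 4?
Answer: -1286665/83 ≈ -15502.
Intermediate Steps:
c(E) = (4 + E)/(2*E) (c(E) = (E + 4)/(E + E) = (4 + E)/((2*E)) = (4 + E)*(1/(2*E)) = (4 + E)/(2*E))
k(G, o) = 1/(19 + o)
(-6798 + k(c(6), A)) - 1*8704 = (-6798 + 1/(19 + 64)) - 1*8704 = (-6798 + 1/83) - 8704 = -564233/83 - 8704 = -1286665/83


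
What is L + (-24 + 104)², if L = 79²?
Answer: 12641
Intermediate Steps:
L = 6241
L + (-24 + 104)² = 6241 + (-24 + 104)² = 6241 + 80² = 6241 + 6400 = 12641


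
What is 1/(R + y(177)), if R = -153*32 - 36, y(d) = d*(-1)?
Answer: -1/5109 ≈ -0.00019573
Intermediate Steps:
y(d) = -d
R = -4932 (R = -4896 - 36 = -4932)
1/(R + y(177)) = 1/(-4932 - 1*177) = 1/(-4932 - 177) = 1/(-5109) = -1/5109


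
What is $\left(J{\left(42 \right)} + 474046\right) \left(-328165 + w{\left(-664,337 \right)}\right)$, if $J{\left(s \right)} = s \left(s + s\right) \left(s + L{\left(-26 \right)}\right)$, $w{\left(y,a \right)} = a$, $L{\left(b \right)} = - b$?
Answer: $-234052800600$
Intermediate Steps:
$J{\left(s \right)} = 2 s^{2} \left(26 + s\right)$ ($J{\left(s \right)} = s \left(s + s\right) \left(s - -26\right) = s 2 s \left(s + 26\right) = 2 s^{2} \left(26 + s\right)$)
$\left(J{\left(42 \right)} + 474046\right) \left(-328165 + w{\left(-664,337 \right)}\right) = \left(2 \cdot 42^{2} \left(26 + 42\right) + 474046\right) \left(-328165 + 337\right) = \left(2 \cdot 1764 \cdot 68 + 474046\right) \left(-327828\right) = \left(239904 + 474046\right) \left(-327828\right) = 713950 \left(-327828\right) = -234052800600$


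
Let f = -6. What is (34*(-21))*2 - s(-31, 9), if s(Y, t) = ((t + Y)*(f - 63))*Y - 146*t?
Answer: 46944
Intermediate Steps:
s(Y, t) = -146*t + Y*(-69*Y - 69*t) (s(Y, t) = ((t + Y)*(-6 - 63))*Y - 146*t = ((Y + t)*(-69))*Y - 146*t = (-69*Y - 69*t)*Y - 146*t = Y*(-69*Y - 69*t) - 146*t = -146*t + Y*(-69*Y - 69*t))
(34*(-21))*2 - s(-31, 9) = (34*(-21))*2 - (-146*9 - 69*(-31)² - 69*(-31)*9) = -714*2 - (-1314 - 69*961 + 19251) = -1428 - (-1314 - 66309 + 19251) = -1428 - 1*(-48372) = -1428 + 48372 = 46944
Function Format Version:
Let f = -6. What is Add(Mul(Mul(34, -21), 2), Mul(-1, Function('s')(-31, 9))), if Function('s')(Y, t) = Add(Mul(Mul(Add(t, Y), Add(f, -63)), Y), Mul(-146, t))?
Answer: 46944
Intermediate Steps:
Function('s')(Y, t) = Add(Mul(-146, t), Mul(Y, Add(Mul(-69, Y), Mul(-69, t)))) (Function('s')(Y, t) = Add(Mul(Mul(Add(t, Y), Add(-6, -63)), Y), Mul(-146, t)) = Add(Mul(Mul(Add(Y, t), -69), Y), Mul(-146, t)) = Add(Mul(Add(Mul(-69, Y), Mul(-69, t)), Y), Mul(-146, t)) = Add(Mul(Y, Add(Mul(-69, Y), Mul(-69, t))), Mul(-146, t)) = Add(Mul(-146, t), Mul(Y, Add(Mul(-69, Y), Mul(-69, t)))))
Add(Mul(Mul(34, -21), 2), Mul(-1, Function('s')(-31, 9))) = Add(Mul(Mul(34, -21), 2), Mul(-1, Add(Mul(-146, 9), Mul(-69, Pow(-31, 2)), Mul(-69, -31, 9)))) = Add(Mul(-714, 2), Mul(-1, Add(-1314, Mul(-69, 961), 19251))) = Add(-1428, Mul(-1, Add(-1314, -66309, 19251))) = Add(-1428, Mul(-1, -48372)) = Add(-1428, 48372) = 46944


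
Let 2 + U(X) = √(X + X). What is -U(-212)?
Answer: 2 - 2*I*√106 ≈ 2.0 - 20.591*I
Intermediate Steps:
U(X) = -2 + √2*√X (U(X) = -2 + √(X + X) = -2 + √(2*X) = -2 + √2*√X)
-U(-212) = -(-2 + √2*√(-212)) = -(-2 + √2*(2*I*√53)) = -(-2 + 2*I*√106) = 2 - 2*I*√106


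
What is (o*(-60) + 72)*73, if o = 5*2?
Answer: -38544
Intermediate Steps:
o = 10
(o*(-60) + 72)*73 = (10*(-60) + 72)*73 = (-600 + 72)*73 = -528*73 = -38544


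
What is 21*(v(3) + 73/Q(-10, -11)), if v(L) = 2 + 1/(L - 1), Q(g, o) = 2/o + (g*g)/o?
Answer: -1918/17 ≈ -112.82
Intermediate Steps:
Q(g, o) = 2/o + g²/o
v(L) = 2 + 1/(-1 + L)
21*(v(3) + 73/Q(-10, -11)) = 21*((-1 + 2*3)/(-1 + 3) + 73/(((2 + (-10)²)/(-11)))) = 21*((-1 + 6)/2 + 73/((-(2 + 100)/11))) = 21*((½)*5 + 73/((-1/11*102))) = 21*(5/2 + 73/(-102/11)) = 21*(5/2 + 73*(-11/102)) = 21*(5/2 - 803/102) = 21*(-274/51) = -1918/17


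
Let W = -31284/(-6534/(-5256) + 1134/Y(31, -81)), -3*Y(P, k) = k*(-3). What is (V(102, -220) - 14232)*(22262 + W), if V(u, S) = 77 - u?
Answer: -1312511937646/3725 ≈ -3.5235e+8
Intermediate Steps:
Y(P, k) = k (Y(P, k) = -k*(-3)/3 = -(-1)*k = k)
W = 9134928/3725 (W = -31284/(-6534/(-5256) + 1134/(-81)) = -31284/(-6534*(-1/5256) + 1134*(-1/81)) = -31284/(363/292 - 14) = -31284/(-3725/292) = -31284*(-292/3725) = 9134928/3725 ≈ 2452.3)
(V(102, -220) - 14232)*(22262 + W) = ((77 - 1*102) - 14232)*(22262 + 9134928/3725) = ((77 - 102) - 14232)*(92060878/3725) = (-25 - 14232)*(92060878/3725) = -14257*92060878/3725 = -1312511937646/3725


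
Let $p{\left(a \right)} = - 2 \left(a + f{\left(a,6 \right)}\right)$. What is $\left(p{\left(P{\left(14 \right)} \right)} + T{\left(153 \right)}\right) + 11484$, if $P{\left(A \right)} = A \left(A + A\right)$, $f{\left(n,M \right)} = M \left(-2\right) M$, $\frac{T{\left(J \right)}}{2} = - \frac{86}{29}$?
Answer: $\frac{314304}{29} \approx 10838.0$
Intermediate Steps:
$T{\left(J \right)} = - \frac{172}{29}$ ($T{\left(J \right)} = 2 \left(- \frac{86}{29}\right) = - \frac{172}{29}$)
$f{\left(n,M \right)} = - 2 M^{2}$ ($f{\left(n,M \right)} = - 2 M M = - 2 M^{2}$)
$P{\left(A \right)} = 2 A^{2}$ ($P{\left(A \right)} = A 2 A = 2 A^{2}$)
$p{\left(a \right)} = 144 - 2 a$ ($p{\left(a \right)} = - 2 \left(a - 2 \cdot 6^{2}\right) = - 2 \left(a - 72\right) = - 2 \left(-72 + a\right) = 144 - 2 a$)
$\left(p{\left(P{\left(14 \right)} \right)} + T{\left(153 \right)}\right) + 11484 = \left(\left(144 - 2 \cdot 2 \cdot 14^{2}\right) - \frac{172}{29}\right) + 11484 = \left(\left(144 - 2 \cdot 2 \cdot 196\right) - \frac{172}{29}\right) + 11484 = \left(\left(144 - 784\right) - \frac{172}{29}\right) + 11484 = \left(-640 - \frac{172}{29}\right) + 11484 = - \frac{18732}{29} + 11484 = \frac{314304}{29}$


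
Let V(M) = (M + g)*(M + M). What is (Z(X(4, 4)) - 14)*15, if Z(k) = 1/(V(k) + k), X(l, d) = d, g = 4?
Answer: -14265/68 ≈ -209.78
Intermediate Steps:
V(M) = 2*M*(4 + M) (V(M) = (M + 4)*(M + M) = (4 + M)*(2*M) = 2*M*(4 + M))
Z(k) = 1/(k + 2*k*(4 + k)) (Z(k) = 1/(2*k*(4 + k) + k) = 1/(k + 2*k*(4 + k)))
(Z(X(4, 4)) - 14)*15 = (1/(4*(9 + 2*4)) - 14)*15 = (1/(4*(9 + 8)) - 14)*15 = ((1/4)/17 - 14)*15 = ((1/4)*(1/17) - 14)*15 = (1/68 - 14)*15 = -951/68*15 = -14265/68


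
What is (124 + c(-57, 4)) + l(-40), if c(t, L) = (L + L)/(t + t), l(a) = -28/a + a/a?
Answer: 71609/570 ≈ 125.63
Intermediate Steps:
l(a) = 1 - 28/a (l(a) = -28/a + 1 = 1 - 28/a)
c(t, L) = L/t (c(t, L) = (2*L)/((2*t)) = (2*L)*(1/(2*t)) = L/t)
(124 + c(-57, 4)) + l(-40) = (124 + 4/(-57)) + (-28 - 40)/(-40) = (124 + 4*(-1/57)) - 1/40*(-68) = (124 - 4/57) + 17/10 = 7064/57 + 17/10 = 71609/570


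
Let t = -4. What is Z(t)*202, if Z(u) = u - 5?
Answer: -1818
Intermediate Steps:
Z(u) = -5 + u
Z(t)*202 = (-5 - 4)*202 = -9*202 = -1818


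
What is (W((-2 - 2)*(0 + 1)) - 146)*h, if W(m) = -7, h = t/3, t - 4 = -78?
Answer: 3774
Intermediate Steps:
t = -74 (t = 4 - 78 = -74)
h = -74/3 ≈ -24.667
(W((-2 - 2)*(0 + 1)) - 146)*h = (-7 - 146)*(-74/3) = -153*(-74/3) = 3774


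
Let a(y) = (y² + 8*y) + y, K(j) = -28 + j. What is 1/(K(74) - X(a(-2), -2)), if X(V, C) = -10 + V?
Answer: 1/70 ≈ 0.014286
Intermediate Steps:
a(y) = y² + 9*y
1/(K(74) - X(a(-2), -2)) = 1/((-28 + 74) - (-10 - 2*(9 - 2))) = 1/(46 - (-10 - 2*7)) = 1/(46 - (-10 - 14)) = 1/(46 - 1*(-24)) = 1/(46 + 24) = 1/70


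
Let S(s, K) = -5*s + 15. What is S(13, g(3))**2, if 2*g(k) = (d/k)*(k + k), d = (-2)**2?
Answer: 2500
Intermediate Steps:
d = 4
g(k) = 4 (g(k) = ((4/k)*(k + k))/2 = ((4/k)*(2*k))/2 = (1/2)*8 = 4)
S(s, K) = 15 - 5*s
S(13, g(3))**2 = (15 - 5*13)**2 = (15 - 65)**2 = (-50)**2 = 2500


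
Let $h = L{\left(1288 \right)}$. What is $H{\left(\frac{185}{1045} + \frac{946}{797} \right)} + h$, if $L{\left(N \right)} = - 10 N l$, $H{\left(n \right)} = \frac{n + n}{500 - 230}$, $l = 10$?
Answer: $- \frac{2896371096797}{22487355} \approx -1.288 \cdot 10^{5}$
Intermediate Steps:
$H{\left(n \right)} = \frac{n}{135}$ ($H{\left(n \right)} = \frac{2 n}{270} = 2 n \frac{1}{270} = \frac{n}{135}$)
$L{\left(N \right)} = - 100 N$ ($L{\left(N \right)} = - 10 N 10 = - 100 N$)
$h = -128800$ ($h = \left(-100\right) 1288 = -128800$)
$H{\left(\frac{185}{1045} + \frac{946}{797} \right)} + h = \frac{\frac{185}{1045} + \frac{946}{797}}{135} - 128800 = \frac{185 \cdot \frac{1}{1045} + 946 \cdot \frac{1}{797}}{135} - 128800 = \frac{\frac{37}{209} + \frac{946}{797}}{135} - 128800 = \frac{1}{135} \cdot \frac{227203}{166573} - 128800 = \frac{227203}{22487355} - 128800 = - \frac{2896371096797}{22487355}$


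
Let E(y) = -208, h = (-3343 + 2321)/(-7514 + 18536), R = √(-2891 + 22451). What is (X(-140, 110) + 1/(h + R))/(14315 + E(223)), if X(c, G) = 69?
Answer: 40990064545212/8380388417569373 + 60742242*√4890/8380388417569373 ≈ 0.0048917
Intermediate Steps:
R = 2*√4890 (R = √19560 = 2*√4890 ≈ 139.86)
h = -511/5511 (h = -1022/11022 = -1022*1/11022 = -511/5511 ≈ -0.092724)
(X(-140, 110) + 1/(h + R))/(14315 + E(223)) = (69 + 1/(-511/5511 + 2*√4890))/(14315 - 208) = (69 + 1/(-511/5511 + 2*√4890))/14107 = (69 + 1/(-511/5511 + 2*√4890))*(1/14107) = 69/14107 + 1/(14107*(-511/5511 + 2*√4890))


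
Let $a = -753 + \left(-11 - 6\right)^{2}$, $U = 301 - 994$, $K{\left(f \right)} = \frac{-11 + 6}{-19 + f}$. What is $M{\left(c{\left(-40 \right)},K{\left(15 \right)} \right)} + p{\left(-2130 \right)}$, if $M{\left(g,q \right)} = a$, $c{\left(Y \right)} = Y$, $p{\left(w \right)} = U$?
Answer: $-1157$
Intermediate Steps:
$K{\left(f \right)} = - \frac{5}{-19 + f}$
$U = -693$ ($U = 301 - 994 = -693$)
$p{\left(w \right)} = -693$
$a = -464$ ($a = -753 + \left(-17\right)^{2} = -753 + 289 = -464$)
$M{\left(g,q \right)} = -464$
$M{\left(c{\left(-40 \right)},K{\left(15 \right)} \right)} + p{\left(-2130 \right)} = -464 - 693 = -1157$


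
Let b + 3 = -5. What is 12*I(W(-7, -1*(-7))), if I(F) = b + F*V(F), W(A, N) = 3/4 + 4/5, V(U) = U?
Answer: -6717/100 ≈ -67.170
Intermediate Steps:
b = -8 (b = -3 - 5 = -8)
W(A, N) = 31/20 (W(A, N) = 3*(¼) + 4*(⅕) = ¾ + ⅘ = 31/20)
I(F) = -8 + F² (I(F) = -8 + F*F = -8 + F²)
12*I(W(-7, -1*(-7))) = 12*(-8 + (31/20)²) = 12*(-8 + 961/400) = 12*(-2239/400) = -6717/100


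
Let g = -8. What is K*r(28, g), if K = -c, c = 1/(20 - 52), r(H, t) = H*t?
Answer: -7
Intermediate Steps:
c = -1/32 (c = 1/(-32) = -1/32 ≈ -0.031250)
K = 1/32 (K = -1*(-1/32) = 1/32 ≈ 0.031250)
K*r(28, g) = (28*(-8))/32 = (1/32)*(-224) = -7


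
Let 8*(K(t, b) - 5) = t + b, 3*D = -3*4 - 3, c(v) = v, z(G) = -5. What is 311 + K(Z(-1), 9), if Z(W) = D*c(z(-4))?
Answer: 1281/4 ≈ 320.25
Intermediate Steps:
D = -5 (D = (-3*4 - 3)/3 = (-12 - 3)/3 = (1/3)*(-15) = -5)
Z(W) = 25 (Z(W) = -5*(-5) = 25)
K(t, b) = 5 + b/8 + t/8 (K(t, b) = 5 + (t + b)/8 = 5 + (b + t)/8 = 5 + (b/8 + t/8) = 5 + b/8 + t/8)
311 + K(Z(-1), 9) = 311 + (5 + (1/8)*9 + (1/8)*25) = 311 + (5 + 9/8 + 25/8) = 311 + 37/4 = 1281/4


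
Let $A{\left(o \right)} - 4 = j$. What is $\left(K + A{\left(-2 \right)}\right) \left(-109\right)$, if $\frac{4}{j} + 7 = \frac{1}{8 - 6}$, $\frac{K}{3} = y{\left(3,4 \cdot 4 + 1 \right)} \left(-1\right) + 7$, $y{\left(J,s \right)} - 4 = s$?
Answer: $\frac{54718}{13} \approx 4209.1$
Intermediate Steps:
$y{\left(J,s \right)} = 4 + s$
$K = -42$ ($K = 3 \left(\left(4 + \left(4 \cdot 4 + 1\right)\right) \left(-1\right) + 7\right) = 3 \left(\left(4 + \left(16 + 1\right)\right) \left(-1\right) + 7\right) = 3 \left(\left(4 + 17\right) \left(-1\right) + 7\right) = 3 \left(21 \left(-1\right) + 7\right) = 3 \left(-21 + 7\right) = 3 \left(-14\right) = -42$)
$j = - \frac{8}{13}$ ($j = \frac{4}{-7 + \frac{1}{8 - 6}} = \frac{4}{-7 + \frac{1}{2}} = \frac{4}{- \frac{13}{2}} = 4 \left(- \frac{2}{13}\right) = - \frac{8}{13} \approx -0.61539$)
$A{\left(o \right)} = \frac{44}{13}$ ($A{\left(o \right)} = 4 - \frac{8}{13} = \frac{44}{13}$)
$\left(K + A{\left(-2 \right)}\right) \left(-109\right) = \left(-42 + \frac{44}{13}\right) \left(-109\right) = \left(- \frac{502}{13}\right) \left(-109\right) = \frac{54718}{13}$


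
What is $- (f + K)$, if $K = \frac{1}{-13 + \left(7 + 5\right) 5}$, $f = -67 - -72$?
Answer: $- \frac{236}{47} \approx -5.0213$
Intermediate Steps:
$f = 5$ ($f = -67 + 72 = 5$)
$K = \frac{1}{47}$ ($K = \frac{1}{-13 + 12 \cdot 5} = \frac{1}{-13 + 60} = \frac{1}{47} \approx 0.021277$)
$- (f + K) = - (5 + \frac{1}{47}) = \left(-1\right) \frac{236}{47} = - \frac{236}{47}$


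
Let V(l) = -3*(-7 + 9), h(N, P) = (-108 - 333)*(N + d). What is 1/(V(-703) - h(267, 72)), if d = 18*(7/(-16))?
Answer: 8/914145 ≈ 8.7513e-6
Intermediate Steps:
d = -63/8 (d = 18*(7*(-1/16)) = 18*(-7/16) = -63/8 ≈ -7.8750)
h(N, P) = 27783/8 - 441*N (h(N, P) = (-108 - 333)*(N - 63/8) = -441*(-63/8 + N) = 27783/8 - 441*N)
V(l) = -6 (V(l) = -3*2 = -6)
1/(V(-703) - h(267, 72)) = 1/(-6 - (27783/8 - 441*267)) = 1/(-6 - (27783/8 - 117747)) = 1/(-6 - 1*(-914193/8)) = 1/(-6 + 914193/8) = 1/(914145/8) = 8/914145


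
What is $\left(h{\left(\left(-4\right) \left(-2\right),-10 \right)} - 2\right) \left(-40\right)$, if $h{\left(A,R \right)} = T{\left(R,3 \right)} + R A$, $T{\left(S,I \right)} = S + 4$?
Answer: $3520$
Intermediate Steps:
$T{\left(S,I \right)} = 4 + S$
$h{\left(A,R \right)} = 4 + R + A R$ ($h{\left(A,R \right)} = \left(4 + R\right) + R A = \left(4 + R\right) + A R = 4 + R + A R$)
$\left(h{\left(\left(-4\right) \left(-2\right),-10 \right)} - 2\right) \left(-40\right) = \left(\left(4 - 10 + \left(-4\right) \left(-2\right) \left(-10\right)\right) - 2\right) \left(-40\right) = \left(\left(4 - 10 + 8 \left(-10\right)\right) - 2\right) \left(-40\right) = \left(\left(4 - 10 - 80\right) - 2\right) \left(-40\right) = \left(-86 - 2\right) \left(-40\right) = \left(-88\right) \left(-40\right) = 3520$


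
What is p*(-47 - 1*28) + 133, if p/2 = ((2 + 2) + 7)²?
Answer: -18017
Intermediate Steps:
p = 242 (p = 2*((2 + 2) + 7)² = 2*(4 + 7)² = 2*11² = 2*121 = 242)
p*(-47 - 1*28) + 133 = 242*(-47 - 1*28) + 133 = 242*(-47 - 28) + 133 = 242*(-75) + 133 = -18150 + 133 = -18017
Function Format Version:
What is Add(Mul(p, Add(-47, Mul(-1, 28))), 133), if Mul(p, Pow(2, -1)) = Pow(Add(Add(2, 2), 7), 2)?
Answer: -18017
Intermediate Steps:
p = 242 (p = Mul(2, Pow(Add(Add(2, 2), 7), 2)) = Mul(2, Pow(Add(4, 7), 2)) = Mul(2, Pow(11, 2)) = Mul(2, 121) = 242)
Add(Mul(p, Add(-47, Mul(-1, 28))), 133) = Add(Mul(242, Add(-47, Mul(-1, 28))), 133) = Add(Mul(242, Add(-47, -28)), 133) = Add(Mul(242, -75), 133) = Add(-18150, 133) = -18017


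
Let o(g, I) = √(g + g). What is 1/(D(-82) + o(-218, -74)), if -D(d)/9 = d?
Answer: 369/272540 - I*√109/272540 ≈ 0.0013539 - 3.8307e-5*I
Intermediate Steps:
o(g, I) = √2*√g (o(g, I) = √(2*g) = √2*√g)
D(d) = -9*d
1/(D(-82) + o(-218, -74)) = 1/(-9*(-82) + √2*√(-218)) = 1/(738 + √2*(I*√218)) = 1/(738 + 2*I*√109)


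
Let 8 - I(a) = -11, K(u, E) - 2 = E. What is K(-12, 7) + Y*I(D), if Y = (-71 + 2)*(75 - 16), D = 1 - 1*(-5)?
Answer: -77340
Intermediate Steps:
K(u, E) = 2 + E
D = 6 (D = 1 + 5 = 6)
I(a) = 19 (I(a) = 8 - 1*(-11) = 8 + 11 = 19)
Y = -4071 (Y = -69*59 = -4071)
K(-12, 7) + Y*I(D) = (2 + 7) - 4071*19 = 9 - 77349 = -77340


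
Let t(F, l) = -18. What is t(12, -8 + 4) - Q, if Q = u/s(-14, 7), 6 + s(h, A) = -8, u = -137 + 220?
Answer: -169/14 ≈ -12.071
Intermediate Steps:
u = 83
s(h, A) = -14 (s(h, A) = -6 - 8 = -14)
Q = -83/14 (Q = 83/(-14) = 83*(-1/14) = -83/14 ≈ -5.9286)
t(12, -8 + 4) - Q = -18 - 1*(-83/14) = -18 + 83/14 = -169/14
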